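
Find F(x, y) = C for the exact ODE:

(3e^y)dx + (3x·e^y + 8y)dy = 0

Verify exactness: ∂M/∂y = ∂N/∂x ✓
Find F(x,y) such that ∂F/∂x = M, ∂F/∂y = N
Solution: 3x·e^y + 4y² = C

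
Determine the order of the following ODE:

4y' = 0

The order is 1 (highest derivative is of order 1).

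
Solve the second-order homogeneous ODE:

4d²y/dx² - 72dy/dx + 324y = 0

Characteristic equation: 4r² - 72r + 324 = 0
Divide by 4: r² - 18r + 81 = 0
Factored: (r - 9)² = 0
Repeated root: r = 9
General solution: y = (C₁ + C₂x)e^(9x)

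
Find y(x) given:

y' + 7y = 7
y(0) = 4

General solution: y = 1 + Ce^(-7x)
Applying y(0) = 4: C = 4 - 1 = 3
Particular solution: y = 1 + 3e^(-7x)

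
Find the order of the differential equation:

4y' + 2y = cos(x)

The order is 1 (highest derivative is of order 1).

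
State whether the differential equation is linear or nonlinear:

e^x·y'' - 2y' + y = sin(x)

Linear (y and its derivatives appear to the first power only, no products of y terms)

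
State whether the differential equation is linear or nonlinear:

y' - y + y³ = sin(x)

Nonlinear (y³ term)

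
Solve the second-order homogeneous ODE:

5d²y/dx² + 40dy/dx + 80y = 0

Characteristic equation: 5r² + 40r + 80 = 0
Divide by 5: r² + 8r + 16 = 0
Factored: (r + 4)² = 0
Repeated root: r = -4
General solution: y = (C₁ + C₂x)e^(-4x)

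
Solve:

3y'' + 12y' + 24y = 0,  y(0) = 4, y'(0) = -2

General solution: y = e^(-2x)(C₁cos(2x) + C₂sin(2x))
Complex roots r = -2 ± 2i
Applying ICs: C₁ = 4, C₂ = 3
Particular solution: y = e^(-2x)(4cos(2x) + 3sin(2x))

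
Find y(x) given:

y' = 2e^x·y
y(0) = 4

General solution: y = Ce^(2e^x)
Applying IC y(0) = 4:
Particular solution: y = 4e^(2(e^x - 1))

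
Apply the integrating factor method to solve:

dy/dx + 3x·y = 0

Using integrating factor method:

General solution: y = Ce^(-3x^2/2)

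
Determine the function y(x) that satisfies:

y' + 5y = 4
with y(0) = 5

General solution: y = 4/5 + Ce^(-5x)
Applying y(0) = 5: C = 5 - 4/5 = 21/5
Particular solution: y = 4/5 + (21/5)e^(-5x)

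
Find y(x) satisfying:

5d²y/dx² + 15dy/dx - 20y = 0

Characteristic equation: 5r² + 15r - 20 = 0
Divide by 5: r² + 3r - 4 = 0
Roots: r = 1, -4 (distinct real)
General solution: y = C₁e^x + C₂e^(-4x)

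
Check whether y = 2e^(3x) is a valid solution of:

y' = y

Verification:
y = 2e^(3x)
y' = 6e^(3x)
But y = 2e^(3x)
y' ≠ y — the derivative does not match

No, it is not a solution.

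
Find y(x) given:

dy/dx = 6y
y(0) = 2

General solution: y = Ce^(6x)
Applying IC y(0) = 2:
Particular solution: y = 2e^(6x)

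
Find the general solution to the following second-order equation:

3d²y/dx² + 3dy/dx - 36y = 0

Characteristic equation: 3r² + 3r - 36 = 0
Divide by 3: r² + r - 12 = 0
Roots: r = 3, -4 (distinct real)
General solution: y = C₁e^(3x) + C₂e^(-4x)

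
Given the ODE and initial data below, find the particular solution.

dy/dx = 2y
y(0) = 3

General solution: y = Ce^(2x)
Applying IC y(0) = 3:
Particular solution: y = 3e^(2x)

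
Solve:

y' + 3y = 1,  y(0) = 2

General solution: y = 1/3 + Ce^(-3x)
Applying y(0) = 2: C = 2 - 1/3 = 5/3
Particular solution: y = 1/3 + (5/3)e^(-3x)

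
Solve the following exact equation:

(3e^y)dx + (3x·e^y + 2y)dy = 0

Verify exactness: ∂M/∂y = ∂N/∂x ✓
Find F(x,y) such that ∂F/∂x = M, ∂F/∂y = N
Solution: 3x·e^y + y² = C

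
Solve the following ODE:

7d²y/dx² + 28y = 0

Characteristic equation: 7r² + 28 = 0
Divide by 7: r² + 4 = 0
Roots: r = ±2i (complex conjugates)
General solution: y = C₁cos(2x) + C₂sin(2x)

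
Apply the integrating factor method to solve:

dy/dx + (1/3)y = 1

Using integrating factor method:

General solution: y = 3 + Ce^(-x/3)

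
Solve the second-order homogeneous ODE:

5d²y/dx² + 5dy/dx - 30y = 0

Characteristic equation: 5r² + 5r - 30 = 0
Divide by 5: r² + r - 6 = 0
Roots: r = 2, -3 (distinct real)
General solution: y = C₁e^(2x) + C₂e^(-3x)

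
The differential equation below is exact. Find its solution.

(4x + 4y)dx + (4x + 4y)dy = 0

Verify exactness: ∂M/∂y = ∂N/∂x ✓
Find F(x,y) such that ∂F/∂x = M, ∂F/∂y = N
Solution: 2x² + 4xy + 2y² = C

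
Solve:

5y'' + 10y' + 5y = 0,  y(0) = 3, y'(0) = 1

General solution: y = (C₁ + C₂x)e^(-x)
Repeated root r = -1
Applying ICs: C₁ = 3, C₂ = 4
Particular solution: y = (3 + 4x)e^(-x)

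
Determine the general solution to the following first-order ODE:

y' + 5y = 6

Using integrating factor method:

General solution: y = 6/5 + Ce^(-5x)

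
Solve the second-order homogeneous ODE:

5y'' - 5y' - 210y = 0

Characteristic equation: 5r² - 5r - 210 = 0
Divide by 5: r² - r - 42 = 0
Roots: r = 7, -6 (distinct real)
General solution: y = C₁e^(7x) + C₂e^(-6x)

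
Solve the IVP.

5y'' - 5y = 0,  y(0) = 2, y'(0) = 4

General solution: y = C₁e^x + C₂e^(-x)
Applying ICs: C₁ = 3, C₂ = -1
Particular solution: y = 3e^x - e^(-x)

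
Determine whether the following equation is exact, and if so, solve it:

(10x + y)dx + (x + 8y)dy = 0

Verify exactness: ∂M/∂y = ∂N/∂x ✓
Find F(x,y) such that ∂F/∂x = M, ∂F/∂y = N
Solution: 5x² + xy + 4y² = C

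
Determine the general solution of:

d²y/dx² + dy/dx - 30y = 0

Characteristic equation: r² + r - 30 = 0
Roots: r = 5, -6 (distinct real)
General solution: y = C₁e^(5x) + C₂e^(-6x)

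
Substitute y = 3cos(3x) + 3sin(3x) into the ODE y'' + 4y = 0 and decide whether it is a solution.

Verification:
y'' = -27cos(3x) - 27sin(3x)
y'' + 4y ≠ 0 (frequency mismatch: got 9 instead of 4)

No, it is not a solution.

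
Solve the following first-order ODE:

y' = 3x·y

Separating variables and integrating:
ln|y| = 3x^2/2 + C

General solution: y = Ce^(3x^2/2)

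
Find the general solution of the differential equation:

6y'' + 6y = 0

Characteristic equation: 6r² + 6 = 0
Divide by 6: r² + 1 = 0
Roots: r = ±i (complex conjugates)
General solution: y = C₁cos(x) + C₂sin(x)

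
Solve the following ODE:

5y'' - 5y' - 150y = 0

Characteristic equation: 5r² - 5r - 150 = 0
Divide by 5: r² - r - 30 = 0
Roots: r = 6, -5 (distinct real)
General solution: y = C₁e^(6x) + C₂e^(-5x)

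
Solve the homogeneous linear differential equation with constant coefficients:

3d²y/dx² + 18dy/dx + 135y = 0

Characteristic equation: 3r² + 18r + 135 = 0
Divide by 3: r² + 6r + 45 = 0
Roots: r = -3 ± 6i (complex conjugates)
General solution: y = e^(-3x)(C₁cos(6x) + C₂sin(6x))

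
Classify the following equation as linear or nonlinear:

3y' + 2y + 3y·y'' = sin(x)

Nonlinear (y·y'' term)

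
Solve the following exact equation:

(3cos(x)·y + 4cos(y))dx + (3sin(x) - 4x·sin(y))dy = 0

Verify exactness: ∂M/∂y = ∂N/∂x ✓
Find F(x,y) such that ∂F/∂x = M, ∂F/∂y = N
Solution: 3sin(x)·y + 4x·cos(y) = C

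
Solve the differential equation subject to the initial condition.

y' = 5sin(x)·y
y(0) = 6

General solution: y = Ce^(-5cos(x))
Applying IC y(0) = 6:
Particular solution: y = 6e^(5(1-cos(x)))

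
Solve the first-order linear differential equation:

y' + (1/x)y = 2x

Using integrating factor method:

General solution: y = (2/3)x^2 + C/x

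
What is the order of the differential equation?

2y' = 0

The order is 1 (highest derivative is of order 1).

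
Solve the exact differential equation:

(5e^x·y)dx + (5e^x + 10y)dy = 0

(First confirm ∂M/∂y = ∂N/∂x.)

Verify exactness: ∂M/∂y = ∂N/∂x ✓
Find F(x,y) such that ∂F/∂x = M, ∂F/∂y = N
Solution: 5e^x·y + 5y² = C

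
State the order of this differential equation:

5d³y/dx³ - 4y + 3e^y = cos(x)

The order is 3 (highest derivative is of order 3).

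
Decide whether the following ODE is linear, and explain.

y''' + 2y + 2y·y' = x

Nonlinear (product y·y')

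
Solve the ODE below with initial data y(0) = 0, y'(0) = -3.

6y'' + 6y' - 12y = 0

General solution: y = C₁e^x + C₂e^(-2x)
Applying ICs: C₁ = -1, C₂ = 1
Particular solution: y = -e^x + e^(-2x)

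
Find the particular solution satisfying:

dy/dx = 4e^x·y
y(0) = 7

General solution: y = Ce^(4e^x)
Applying IC y(0) = 7:
Particular solution: y = 7e^(4(e^x - 1))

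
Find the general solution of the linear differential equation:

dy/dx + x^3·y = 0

Using integrating factor method:

General solution: y = Ce^(-x^4/4)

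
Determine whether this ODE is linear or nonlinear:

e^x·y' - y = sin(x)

Linear (y and its derivatives appear to the first power only, no products of y terms)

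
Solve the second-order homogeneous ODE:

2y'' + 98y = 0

Characteristic equation: 2r² + 98 = 0
Divide by 2: r² + 49 = 0
Roots: r = ±7i (complex conjugates)
General solution: y = C₁cos(7x) + C₂sin(7x)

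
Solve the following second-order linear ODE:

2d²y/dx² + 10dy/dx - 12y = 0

Characteristic equation: 2r² + 10r - 12 = 0
Divide by 2: r² + 5r - 6 = 0
Roots: r = 1, -6 (distinct real)
General solution: y = C₁e^x + C₂e^(-6x)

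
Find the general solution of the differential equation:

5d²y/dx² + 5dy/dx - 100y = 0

Characteristic equation: 5r² + 5r - 100 = 0
Divide by 5: r² + r - 20 = 0
Roots: r = 4, -5 (distinct real)
General solution: y = C₁e^(4x) + C₂e^(-5x)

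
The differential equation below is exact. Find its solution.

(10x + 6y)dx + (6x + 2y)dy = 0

Verify exactness: ∂M/∂y = ∂N/∂x ✓
Find F(x,y) such that ∂F/∂x = M, ∂F/∂y = N
Solution: 5x² + 6xy + y² = C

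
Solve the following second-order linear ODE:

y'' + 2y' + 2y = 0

Characteristic equation: r² + 2r + 2 = 0
Roots: r = -1 ± i (complex conjugates)
General solution: y = e^(-x)(C₁cos(x) + C₂sin(x))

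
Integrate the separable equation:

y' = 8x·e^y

Separating variables and integrating:
-e^(-y) = 4x² + C

General solution: y = -ln(C - 4x²)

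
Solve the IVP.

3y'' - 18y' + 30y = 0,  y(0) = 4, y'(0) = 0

General solution: y = e^(3x)(C₁cos(x) + C₂sin(x))
Complex roots r = 3 ± i
Applying ICs: C₁ = 4, C₂ = -12
Particular solution: y = e^(3x)(4cos(x) - 12sin(x))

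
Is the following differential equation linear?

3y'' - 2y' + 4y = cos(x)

Yes. Linear (y and its derivatives appear to the first power only, no products of y terms)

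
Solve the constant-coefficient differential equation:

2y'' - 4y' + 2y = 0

Characteristic equation: 2r² - 4r + 2 = 0
Divide by 2: r² - 2r + 1 = 0
Factored: (r - 1)² = 0
Repeated root: r = 1
General solution: y = (C₁ + C₂x)e^x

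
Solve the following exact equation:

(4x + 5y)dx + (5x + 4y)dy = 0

Verify exactness: ∂M/∂y = ∂N/∂x ✓
Find F(x,y) such that ∂F/∂x = M, ∂F/∂y = N
Solution: 2x² + 5xy + 2y² = C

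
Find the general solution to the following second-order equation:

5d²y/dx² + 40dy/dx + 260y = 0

Characteristic equation: 5r² + 40r + 260 = 0
Divide by 5: r² + 8r + 52 = 0
Roots: r = -4 ± 6i (complex conjugates)
General solution: y = e^(-4x)(C₁cos(6x) + C₂sin(6x))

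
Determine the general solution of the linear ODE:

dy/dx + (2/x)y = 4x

Using integrating factor method:

General solution: y = x^2 + Cx^(-2)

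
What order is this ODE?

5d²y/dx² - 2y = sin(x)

The order is 2 (highest derivative is of order 2).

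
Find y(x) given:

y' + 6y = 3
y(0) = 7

General solution: y = 1/2 + Ce^(-6x)
Applying y(0) = 7: C = 7 - 1/2 = 13/2
Particular solution: y = 1/2 + (13/2)e^(-6x)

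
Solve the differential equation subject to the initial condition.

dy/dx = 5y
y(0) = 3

General solution: y = Ce^(5x)
Applying IC y(0) = 3:
Particular solution: y = 3e^(5x)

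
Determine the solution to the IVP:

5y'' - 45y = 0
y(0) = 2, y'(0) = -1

General solution: y = C₁e^(3x) + C₂e^(-3x)
Applying ICs: C₁ = 5/6, C₂ = 7/6
Particular solution: y = (5/6)e^(3x) + (7/6)e^(-3x)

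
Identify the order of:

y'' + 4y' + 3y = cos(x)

The order is 2 (highest derivative is of order 2).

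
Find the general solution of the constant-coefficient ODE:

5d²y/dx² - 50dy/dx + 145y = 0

Characteristic equation: 5r² - 50r + 145 = 0
Divide by 5: r² - 10r + 29 = 0
Roots: r = 5 ± 2i (complex conjugates)
General solution: y = e^(5x)(C₁cos(2x) + C₂sin(2x))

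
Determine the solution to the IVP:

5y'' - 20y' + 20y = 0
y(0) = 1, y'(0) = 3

General solution: y = (C₁ + C₂x)e^(2x)
Repeated root r = 2
Applying ICs: C₁ = 1, C₂ = 1
Particular solution: y = (1 + x)e^(2x)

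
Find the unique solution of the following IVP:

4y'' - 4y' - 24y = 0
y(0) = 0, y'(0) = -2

General solution: y = C₁e^(3x) + C₂e^(-2x)
Applying ICs: C₁ = -2/5, C₂ = 2/5
Particular solution: y = -(2/5)e^(3x) + (2/5)e^(-2x)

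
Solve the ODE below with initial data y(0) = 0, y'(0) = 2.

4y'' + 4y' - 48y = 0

General solution: y = C₁e^(3x) + C₂e^(-4x)
Applying ICs: C₁ = 2/7, C₂ = -2/7
Particular solution: y = (2/7)e^(3x) - (2/7)e^(-4x)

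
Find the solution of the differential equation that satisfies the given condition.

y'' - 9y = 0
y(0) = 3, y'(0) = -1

General solution: y = C₁e^(3x) + C₂e^(-3x)
Applying ICs: C₁ = 4/3, C₂ = 5/3
Particular solution: y = (4/3)e^(3x) + (5/3)e^(-3x)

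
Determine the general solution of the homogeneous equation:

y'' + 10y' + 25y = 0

Characteristic equation: r² + 10r + 25 = 0
Factored: (r + 5)² = 0
Repeated root: r = -5
General solution: y = (C₁ + C₂x)e^(-5x)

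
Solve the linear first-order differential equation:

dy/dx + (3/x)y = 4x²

Using integrating factor method:

General solution: y = (2/3)x^3 + Cx^(-3)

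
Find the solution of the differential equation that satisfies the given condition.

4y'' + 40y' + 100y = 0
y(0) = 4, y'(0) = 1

General solution: y = (C₁ + C₂x)e^(-5x)
Repeated root r = -5
Applying ICs: C₁ = 4, C₂ = 21
Particular solution: y = (4 + 21x)e^(-5x)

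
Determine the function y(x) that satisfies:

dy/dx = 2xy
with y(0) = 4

General solution: y = Ce^(x²)
Applying IC y(0) = 4:
Particular solution: y = 4e^(x²)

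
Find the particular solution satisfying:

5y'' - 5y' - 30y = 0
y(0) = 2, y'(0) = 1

General solution: y = C₁e^(3x) + C₂e^(-2x)
Applying ICs: C₁ = 1, C₂ = 1
Particular solution: y = e^(3x) + e^(-2x)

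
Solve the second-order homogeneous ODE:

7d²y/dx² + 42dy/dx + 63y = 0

Characteristic equation: 7r² + 42r + 63 = 0
Divide by 7: r² + 6r + 9 = 0
Factored: (r + 3)² = 0
Repeated root: r = -3
General solution: y = (C₁ + C₂x)e^(-3x)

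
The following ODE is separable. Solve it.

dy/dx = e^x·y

Separating variables and integrating:
ln|y| = e^x + C

General solution: y = Ce^(e^x)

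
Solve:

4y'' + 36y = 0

Characteristic equation: 4r² + 36 = 0
Divide by 4: r² + 9 = 0
Roots: r = ±3i (complex conjugates)
General solution: y = C₁cos(3x) + C₂sin(3x)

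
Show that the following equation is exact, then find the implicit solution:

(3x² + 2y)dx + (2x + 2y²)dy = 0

Verify exactness: ∂M/∂y = ∂N/∂x ✓
Find F(x,y) such that ∂F/∂x = M, ∂F/∂y = N
Solution: x³ + 2xy + 2y³/3 = C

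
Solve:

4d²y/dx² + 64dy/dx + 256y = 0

Characteristic equation: 4r² + 64r + 256 = 0
Divide by 4: r² + 16r + 64 = 0
Factored: (r + 8)² = 0
Repeated root: r = -8
General solution: y = (C₁ + C₂x)e^(-8x)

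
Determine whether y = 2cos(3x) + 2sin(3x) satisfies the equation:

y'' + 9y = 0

Verification:
y'' = -18cos(3x) - 18sin(3x)
y'' + 9y = 0 ✓

Yes, it is a solution.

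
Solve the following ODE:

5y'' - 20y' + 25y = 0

Characteristic equation: 5r² - 20r + 25 = 0
Divide by 5: r² - 4r + 5 = 0
Roots: r = 2 ± i (complex conjugates)
General solution: y = e^(2x)(C₁cos(x) + C₂sin(x))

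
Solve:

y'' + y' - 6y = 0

Characteristic equation: r² + r - 6 = 0
Roots: r = 2, -3 (distinct real)
General solution: y = C₁e^(2x) + C₂e^(-3x)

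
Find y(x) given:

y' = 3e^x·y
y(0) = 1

General solution: y = Ce^(3e^x)
Applying IC y(0) = 1:
Particular solution: y = e^(3(e^x - 1))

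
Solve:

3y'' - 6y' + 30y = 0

Characteristic equation: 3r² - 6r + 30 = 0
Divide by 3: r² - 2r + 10 = 0
Roots: r = 1 ± 3i (complex conjugates)
General solution: y = e^x(C₁cos(3x) + C₂sin(3x))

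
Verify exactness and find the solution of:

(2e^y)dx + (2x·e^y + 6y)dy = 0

Verify exactness: ∂M/∂y = ∂N/∂x ✓
Find F(x,y) such that ∂F/∂x = M, ∂F/∂y = N
Solution: 2x·e^y + 3y² = C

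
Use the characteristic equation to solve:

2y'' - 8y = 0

Characteristic equation: 2r² - 8 = 0
Divide by 2: r² - 4 = 0
Roots: r = 2, -2 (distinct real)
General solution: y = C₁e^(2x) + C₂e^(-2x)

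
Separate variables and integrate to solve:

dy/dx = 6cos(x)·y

Separating variables and integrating:
ln|y| = 6sin(x) + C

General solution: y = Ce^(6sin(x))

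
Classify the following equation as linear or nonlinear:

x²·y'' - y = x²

Linear (y and its derivatives appear to the first power only, no products of y terms)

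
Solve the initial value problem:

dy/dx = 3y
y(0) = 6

General solution: y = Ce^(3x)
Applying IC y(0) = 6:
Particular solution: y = 6e^(3x)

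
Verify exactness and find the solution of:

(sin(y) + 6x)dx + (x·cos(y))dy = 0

Verify exactness: ∂M/∂y = ∂N/∂x ✓
Find F(x,y) such that ∂F/∂x = M, ∂F/∂y = N
Solution: x·sin(y) + 3x² = C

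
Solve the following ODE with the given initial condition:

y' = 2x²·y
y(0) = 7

General solution: y = Ce^(2x³/3)
Applying IC y(0) = 7:
Particular solution: y = 7e^(2x³/3)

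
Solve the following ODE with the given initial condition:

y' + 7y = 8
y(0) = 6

General solution: y = 8/7 + Ce^(-7x)
Applying y(0) = 6: C = 6 - 8/7 = 34/7
Particular solution: y = 8/7 + (34/7)e^(-7x)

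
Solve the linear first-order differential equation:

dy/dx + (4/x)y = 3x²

Using integrating factor method:

General solution: y = (3/7)x^3 + Cx^(-4)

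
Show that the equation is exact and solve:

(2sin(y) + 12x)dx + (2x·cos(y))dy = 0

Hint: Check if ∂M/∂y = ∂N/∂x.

Verify exactness: ∂M/∂y = ∂N/∂x ✓
Find F(x,y) such that ∂F/∂x = M, ∂F/∂y = N
Solution: 2x·sin(y) + 6x² = C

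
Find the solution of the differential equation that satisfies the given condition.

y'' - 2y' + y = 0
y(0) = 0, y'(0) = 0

General solution: y = (C₁ + C₂x)e^x
Repeated root r = 1
Applying ICs: C₁ = 0, C₂ = 0
Particular solution: y = 0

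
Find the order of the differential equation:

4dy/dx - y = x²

The order is 1 (highest derivative is of order 1).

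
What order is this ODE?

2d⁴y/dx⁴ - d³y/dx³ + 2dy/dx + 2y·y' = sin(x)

The order is 4 (highest derivative is of order 4).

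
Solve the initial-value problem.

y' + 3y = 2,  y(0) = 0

General solution: y = 2/3 + Ce^(-3x)
Applying y(0) = 0: C = 0 - 2/3 = -2/3
Particular solution: y = 2/3 - (2/3)e^(-3x)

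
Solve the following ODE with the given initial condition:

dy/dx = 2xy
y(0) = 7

General solution: y = Ce^(x²)
Applying IC y(0) = 7:
Particular solution: y = 7e^(x²)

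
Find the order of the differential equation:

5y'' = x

The order is 2 (highest derivative is of order 2).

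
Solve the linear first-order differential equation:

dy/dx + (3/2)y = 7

Using integrating factor method:

General solution: y = 14/3 + Ce^(-3x/2)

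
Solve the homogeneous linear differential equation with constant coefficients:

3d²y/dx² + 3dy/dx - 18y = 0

Characteristic equation: 3r² + 3r - 18 = 0
Divide by 3: r² + r - 6 = 0
Roots: r = 2, -3 (distinct real)
General solution: y = C₁e^(2x) + C₂e^(-3x)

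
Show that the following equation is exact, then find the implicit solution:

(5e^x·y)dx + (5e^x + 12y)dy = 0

Verify exactness: ∂M/∂y = ∂N/∂x ✓
Find F(x,y) such that ∂F/∂x = M, ∂F/∂y = N
Solution: 5e^x·y + 6y² = C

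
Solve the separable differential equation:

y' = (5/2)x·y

Separating variables and integrating:
ln|y| = 5x^2/4 + C

General solution: y = Ce^(5x^2/4)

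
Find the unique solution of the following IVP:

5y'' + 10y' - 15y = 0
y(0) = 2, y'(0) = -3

General solution: y = C₁e^x + C₂e^(-3x)
Applying ICs: C₁ = 3/4, C₂ = 5/4
Particular solution: y = (3/4)e^x + (5/4)e^(-3x)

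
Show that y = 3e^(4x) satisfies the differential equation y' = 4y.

Verification:
y = 3e^(4x)
y' = 12e^(4x)
4y = 12e^(4x)
y' = 4y ✓

Yes, it is a solution.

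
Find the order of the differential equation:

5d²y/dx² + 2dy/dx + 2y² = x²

The order is 2 (highest derivative is of order 2).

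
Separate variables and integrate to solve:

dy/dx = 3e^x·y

Separating variables and integrating:
ln|y| = 3e^x + C

General solution: y = Ce^(3e^x)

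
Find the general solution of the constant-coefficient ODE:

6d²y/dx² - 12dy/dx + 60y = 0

Characteristic equation: 6r² - 12r + 60 = 0
Divide by 6: r² - 2r + 10 = 0
Roots: r = 1 ± 3i (complex conjugates)
General solution: y = e^x(C₁cos(3x) + C₂sin(3x))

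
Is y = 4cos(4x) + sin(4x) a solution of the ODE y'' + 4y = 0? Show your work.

Verification:
y'' = -64cos(4x) - 16sin(4x)
y'' + 4y ≠ 0 (frequency mismatch: got 16 instead of 4)

No, it is not a solution.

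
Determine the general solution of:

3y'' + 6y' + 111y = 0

Characteristic equation: 3r² + 6r + 111 = 0
Divide by 3: r² + 2r + 37 = 0
Roots: r = -1 ± 6i (complex conjugates)
General solution: y = e^(-x)(C₁cos(6x) + C₂sin(6x))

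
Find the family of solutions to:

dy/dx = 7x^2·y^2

Separating variables and integrating:
-1/y = 7x^3/3 + C

General solution: y^-1 = (-7/3)x^3 + C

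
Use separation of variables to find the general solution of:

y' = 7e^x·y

Separating variables and integrating:
ln|y| = 7e^x + C

General solution: y = Ce^(7e^x)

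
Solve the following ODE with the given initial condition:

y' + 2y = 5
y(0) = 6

General solution: y = 5/2 + Ce^(-2x)
Applying y(0) = 6: C = 6 - 5/2 = 7/2
Particular solution: y = 5/2 + (7/2)e^(-2x)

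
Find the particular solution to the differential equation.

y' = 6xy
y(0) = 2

General solution: y = Ce^(3x²)
Applying IC y(0) = 2:
Particular solution: y = 2e^(3x²)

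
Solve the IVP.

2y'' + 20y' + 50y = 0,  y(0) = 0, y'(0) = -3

General solution: y = (C₁ + C₂x)e^(-5x)
Repeated root r = -5
Applying ICs: C₁ = 0, C₂ = -3
Particular solution: y = -3xe^(-5x)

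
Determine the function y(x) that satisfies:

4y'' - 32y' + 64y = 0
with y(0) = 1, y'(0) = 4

General solution: y = (C₁ + C₂x)e^(4x)
Repeated root r = 4
Applying ICs: C₁ = 1, C₂ = 0
Particular solution: y = e^(4x)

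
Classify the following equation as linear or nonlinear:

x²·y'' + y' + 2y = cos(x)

Linear (y and its derivatives appear to the first power only, no products of y terms)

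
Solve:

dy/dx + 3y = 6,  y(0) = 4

General solution: y = 2 + Ce^(-3x)
Applying y(0) = 4: C = 4 - 2 = 2
Particular solution: y = 2 + 2e^(-3x)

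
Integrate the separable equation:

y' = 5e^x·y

Separating variables and integrating:
ln|y| = 5e^x + C

General solution: y = Ce^(5e^x)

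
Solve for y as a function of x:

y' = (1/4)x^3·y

Separating variables and integrating:
ln|y| = x^4/16 + C

General solution: y = Ce^(x^4/16)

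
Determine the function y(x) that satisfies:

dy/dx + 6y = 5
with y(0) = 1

General solution: y = 5/6 + Ce^(-6x)
Applying y(0) = 1: C = 1 - 5/6 = 1/6
Particular solution: y = 5/6 + (1/6)e^(-6x)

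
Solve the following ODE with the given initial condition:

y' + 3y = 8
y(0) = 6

General solution: y = 8/3 + Ce^(-3x)
Applying y(0) = 6: C = 6 - 8/3 = 10/3
Particular solution: y = 8/3 + (10/3)e^(-3x)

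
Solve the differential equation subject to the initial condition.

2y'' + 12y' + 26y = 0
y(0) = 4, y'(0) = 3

General solution: y = e^(-3x)(C₁cos(2x) + C₂sin(2x))
Complex roots r = -3 ± 2i
Applying ICs: C₁ = 4, C₂ = 15/2
Particular solution: y = e^(-3x)(4cos(2x) + (15/2)sin(2x))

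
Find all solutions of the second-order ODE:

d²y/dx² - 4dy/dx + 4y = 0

Characteristic equation: r² - 4r + 4 = 0
Factored: (r - 2)² = 0
Repeated root: r = 2
General solution: y = (C₁ + C₂x)e^(2x)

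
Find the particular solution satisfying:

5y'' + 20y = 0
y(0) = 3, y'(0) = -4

General solution: y = C₁cos(2x) + C₂sin(2x)
Complex roots r = ±2i
Applying ICs: C₁ = 3, C₂ = -2
Particular solution: y = 3cos(2x) - 2sin(2x)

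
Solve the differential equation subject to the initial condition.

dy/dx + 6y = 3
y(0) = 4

General solution: y = 1/2 + Ce^(-6x)
Applying y(0) = 4: C = 4 - 1/2 = 7/2
Particular solution: y = 1/2 + (7/2)e^(-6x)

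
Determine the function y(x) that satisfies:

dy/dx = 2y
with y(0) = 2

General solution: y = Ce^(2x)
Applying IC y(0) = 2:
Particular solution: y = 2e^(2x)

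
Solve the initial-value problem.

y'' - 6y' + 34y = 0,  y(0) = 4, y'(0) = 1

General solution: y = e^(3x)(C₁cos(5x) + C₂sin(5x))
Complex roots r = 3 ± 5i
Applying ICs: C₁ = 4, C₂ = -11/5
Particular solution: y = e^(3x)(4cos(5x) - (11/5)sin(5x))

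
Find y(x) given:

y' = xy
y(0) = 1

General solution: y = Ce^(x²/2)
Applying IC y(0) = 1:
Particular solution: y = e^(x²/2)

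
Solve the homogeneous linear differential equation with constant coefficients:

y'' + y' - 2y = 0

Characteristic equation: r² + r - 2 = 0
Roots: r = 1, -2 (distinct real)
General solution: y = C₁e^x + C₂e^(-2x)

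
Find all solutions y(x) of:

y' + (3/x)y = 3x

Using integrating factor method:

General solution: y = (3/5)x^2 + Cx^(-3)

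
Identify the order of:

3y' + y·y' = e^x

The order is 1 (highest derivative is of order 1).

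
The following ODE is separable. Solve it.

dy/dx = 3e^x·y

Separating variables and integrating:
ln|y| = 3e^x + C

General solution: y = Ce^(3e^x)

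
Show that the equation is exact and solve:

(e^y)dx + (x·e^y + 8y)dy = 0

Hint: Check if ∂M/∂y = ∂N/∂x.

Verify exactness: ∂M/∂y = ∂N/∂x ✓
Find F(x,y) such that ∂F/∂x = M, ∂F/∂y = N
Solution: x·e^y + 4y² = C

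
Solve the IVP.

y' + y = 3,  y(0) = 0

General solution: y = 3 + Ce^(-x)
Applying y(0) = 0: C = 0 - 3 = -3
Particular solution: y = 3 - 3e^(-x)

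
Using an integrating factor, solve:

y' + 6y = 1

Using integrating factor method:

General solution: y = 1/6 + Ce^(-6x)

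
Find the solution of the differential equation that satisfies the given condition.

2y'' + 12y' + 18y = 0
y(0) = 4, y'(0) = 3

General solution: y = (C₁ + C₂x)e^(-3x)
Repeated root r = -3
Applying ICs: C₁ = 4, C₂ = 15
Particular solution: y = (4 + 15x)e^(-3x)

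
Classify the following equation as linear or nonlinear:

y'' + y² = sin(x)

Nonlinear (y² term)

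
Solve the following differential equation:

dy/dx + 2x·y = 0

Using integrating factor method:

General solution: y = Ce^(-x^2)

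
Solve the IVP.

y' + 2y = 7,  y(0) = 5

General solution: y = 7/2 + Ce^(-2x)
Applying y(0) = 5: C = 5 - 7/2 = 3/2
Particular solution: y = 7/2 + (3/2)e^(-2x)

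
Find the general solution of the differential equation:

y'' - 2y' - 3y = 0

Characteristic equation: r² - 2r - 3 = 0
Roots: r = 3, -1 (distinct real)
General solution: y = C₁e^(3x) + C₂e^(-x)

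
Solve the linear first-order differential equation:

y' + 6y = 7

Using integrating factor method:

General solution: y = 7/6 + Ce^(-6x)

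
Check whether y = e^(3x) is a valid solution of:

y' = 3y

Verification:
y = e^(3x)
y' = 3e^(3x)
3y = 3e^(3x)
y' = 3y ✓

Yes, it is a solution.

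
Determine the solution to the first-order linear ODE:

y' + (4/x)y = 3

Using integrating factor method:

General solution: y = (3/5)x + Cx^(-4)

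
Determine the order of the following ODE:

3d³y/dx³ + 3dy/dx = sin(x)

The order is 3 (highest derivative is of order 3).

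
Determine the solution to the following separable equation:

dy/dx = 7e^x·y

Separating variables and integrating:
ln|y| = 7e^x + C

General solution: y = Ce^(7e^x)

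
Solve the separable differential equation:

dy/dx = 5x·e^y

Separating variables and integrating:
-e^(-y) = 5x²/2 + C

General solution: y = -ln(C - 5x²/2)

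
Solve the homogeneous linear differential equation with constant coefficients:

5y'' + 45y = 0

Characteristic equation: 5r² + 45 = 0
Divide by 5: r² + 9 = 0
Roots: r = ±3i (complex conjugates)
General solution: y = C₁cos(3x) + C₂sin(3x)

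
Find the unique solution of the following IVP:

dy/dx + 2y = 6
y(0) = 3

General solution: y = 3 + Ce^(-2x)
Applying y(0) = 3: C = 3 - 3 = 0
Particular solution: y = 3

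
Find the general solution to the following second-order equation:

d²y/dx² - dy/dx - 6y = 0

Characteristic equation: r² - r - 6 = 0
Roots: r = 3, -2 (distinct real)
General solution: y = C₁e^(3x) + C₂e^(-2x)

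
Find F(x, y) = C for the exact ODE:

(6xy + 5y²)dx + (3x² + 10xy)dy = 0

Verify exactness: ∂M/∂y = ∂N/∂x ✓
Find F(x,y) such that ∂F/∂x = M, ∂F/∂y = N
Solution: 3x²y + 5xy² = C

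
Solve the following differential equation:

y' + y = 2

Using integrating factor method:

General solution: y = 2 + Ce^(-x)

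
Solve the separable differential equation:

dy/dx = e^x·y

Separating variables and integrating:
ln|y| = e^x + C

General solution: y = Ce^(e^x)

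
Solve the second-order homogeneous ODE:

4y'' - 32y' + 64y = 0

Characteristic equation: 4r² - 32r + 64 = 0
Divide by 4: r² - 8r + 16 = 0
Factored: (r - 4)² = 0
Repeated root: r = 4
General solution: y = (C₁ + C₂x)e^(4x)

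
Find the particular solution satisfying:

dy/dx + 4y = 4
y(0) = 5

General solution: y = 1 + Ce^(-4x)
Applying y(0) = 5: C = 5 - 1 = 4
Particular solution: y = 1 + 4e^(-4x)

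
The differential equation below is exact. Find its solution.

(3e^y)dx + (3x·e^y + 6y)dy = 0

Verify exactness: ∂M/∂y = ∂N/∂x ✓
Find F(x,y) such that ∂F/∂x = M, ∂F/∂y = N
Solution: 3x·e^y + 3y² = C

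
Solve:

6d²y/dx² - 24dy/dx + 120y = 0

Characteristic equation: 6r² - 24r + 120 = 0
Divide by 6: r² - 4r + 20 = 0
Roots: r = 2 ± 4i (complex conjugates)
General solution: y = e^(2x)(C₁cos(4x) + C₂sin(4x))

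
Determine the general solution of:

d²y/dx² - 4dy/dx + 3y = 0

Characteristic equation: r² - 4r + 3 = 0
Roots: r = 3, 1 (distinct real)
General solution: y = C₁e^(3x) + C₂e^x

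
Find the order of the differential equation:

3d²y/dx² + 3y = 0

The order is 2 (highest derivative is of order 2).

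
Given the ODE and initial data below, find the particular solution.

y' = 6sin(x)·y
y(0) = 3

General solution: y = Ce^(-6cos(x))
Applying IC y(0) = 3:
Particular solution: y = 3e^(6(1-cos(x)))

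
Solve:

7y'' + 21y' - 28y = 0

Characteristic equation: 7r² + 21r - 28 = 0
Divide by 7: r² + 3r - 4 = 0
Roots: r = 1, -4 (distinct real)
General solution: y = C₁e^x + C₂e^(-4x)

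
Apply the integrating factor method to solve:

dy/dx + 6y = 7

Using integrating factor method:

General solution: y = 7/6 + Ce^(-6x)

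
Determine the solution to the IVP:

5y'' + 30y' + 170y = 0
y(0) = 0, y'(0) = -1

General solution: y = e^(-3x)(C₁cos(5x) + C₂sin(5x))
Complex roots r = -3 ± 5i
Applying ICs: C₁ = 0, C₂ = -1/5
Particular solution: y = e^(-3x)(-(1/5)sin(5x))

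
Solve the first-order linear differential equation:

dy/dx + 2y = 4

Using integrating factor method:

General solution: y = 2 + Ce^(-2x)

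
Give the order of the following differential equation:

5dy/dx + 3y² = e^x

The order is 1 (highest derivative is of order 1).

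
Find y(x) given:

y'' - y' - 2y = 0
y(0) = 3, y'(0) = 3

General solution: y = C₁e^(2x) + C₂e^(-x)
Applying ICs: C₁ = 2, C₂ = 1
Particular solution: y = 2e^(2x) + e^(-x)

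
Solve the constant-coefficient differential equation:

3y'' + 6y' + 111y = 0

Characteristic equation: 3r² + 6r + 111 = 0
Divide by 3: r² + 2r + 37 = 0
Roots: r = -1 ± 6i (complex conjugates)
General solution: y = e^(-x)(C₁cos(6x) + C₂sin(6x))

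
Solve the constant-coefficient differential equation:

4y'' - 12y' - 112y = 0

Characteristic equation: 4r² - 12r - 112 = 0
Divide by 4: r² - 3r - 28 = 0
Roots: r = 7, -4 (distinct real)
General solution: y = C₁e^(7x) + C₂e^(-4x)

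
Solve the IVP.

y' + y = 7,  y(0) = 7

General solution: y = 7 + Ce^(-x)
Applying y(0) = 7: C = 7 - 7 = 0
Particular solution: y = 7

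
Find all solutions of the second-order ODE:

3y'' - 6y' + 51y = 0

Characteristic equation: 3r² - 6r + 51 = 0
Divide by 3: r² - 2r + 17 = 0
Roots: r = 1 ± 4i (complex conjugates)
General solution: y = e^x(C₁cos(4x) + C₂sin(4x))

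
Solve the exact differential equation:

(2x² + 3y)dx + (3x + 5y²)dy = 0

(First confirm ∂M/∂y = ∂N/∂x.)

Verify exactness: ∂M/∂y = ∂N/∂x ✓
Find F(x,y) such that ∂F/∂x = M, ∂F/∂y = N
Solution: 2x³/3 + 3xy + 5y³/3 = C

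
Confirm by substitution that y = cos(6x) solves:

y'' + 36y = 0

Verification:
y'' = -36cos(6x)
y'' + 36y = 0 ✓

Yes, it is a solution.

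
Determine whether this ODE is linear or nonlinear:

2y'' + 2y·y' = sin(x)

Nonlinear (product y·y')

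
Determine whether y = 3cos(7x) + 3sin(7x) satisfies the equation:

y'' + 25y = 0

Verification:
y'' = -147cos(7x) - 147sin(7x)
y'' + 25y ≠ 0 (frequency mismatch: got 49 instead of 25)

No, it is not a solution.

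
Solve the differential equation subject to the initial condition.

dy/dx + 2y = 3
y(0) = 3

General solution: y = 3/2 + Ce^(-2x)
Applying y(0) = 3: C = 3 - 3/2 = 3/2
Particular solution: y = 3/2 + (3/2)e^(-2x)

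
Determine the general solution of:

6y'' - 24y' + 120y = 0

Characteristic equation: 6r² - 24r + 120 = 0
Divide by 6: r² - 4r + 20 = 0
Roots: r = 2 ± 4i (complex conjugates)
General solution: y = e^(2x)(C₁cos(4x) + C₂sin(4x))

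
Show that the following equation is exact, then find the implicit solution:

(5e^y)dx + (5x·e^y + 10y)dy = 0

Verify exactness: ∂M/∂y = ∂N/∂x ✓
Find F(x,y) such that ∂F/∂x = M, ∂F/∂y = N
Solution: 5x·e^y + 5y² = C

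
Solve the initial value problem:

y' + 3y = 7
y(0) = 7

General solution: y = 7/3 + Ce^(-3x)
Applying y(0) = 7: C = 7 - 7/3 = 14/3
Particular solution: y = 7/3 + (14/3)e^(-3x)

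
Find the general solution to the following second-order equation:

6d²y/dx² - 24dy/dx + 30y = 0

Characteristic equation: 6r² - 24r + 30 = 0
Divide by 6: r² - 4r + 5 = 0
Roots: r = 2 ± i (complex conjugates)
General solution: y = e^(2x)(C₁cos(x) + C₂sin(x))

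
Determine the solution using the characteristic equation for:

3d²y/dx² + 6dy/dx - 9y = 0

Characteristic equation: 3r² + 6r - 9 = 0
Divide by 3: r² + 2r - 3 = 0
Roots: r = 1, -3 (distinct real)
General solution: y = C₁e^x + C₂e^(-3x)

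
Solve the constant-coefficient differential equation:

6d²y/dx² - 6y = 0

Characteristic equation: 6r² - 6 = 0
Divide by 6: r² - 1 = 0
Roots: r = 1, -1 (distinct real)
General solution: y = C₁e^x + C₂e^(-x)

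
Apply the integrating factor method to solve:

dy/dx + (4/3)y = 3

Using integrating factor method:

General solution: y = 9/4 + Ce^(-4x/3)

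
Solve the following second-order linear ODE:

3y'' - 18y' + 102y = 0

Characteristic equation: 3r² - 18r + 102 = 0
Divide by 3: r² - 6r + 34 = 0
Roots: r = 3 ± 5i (complex conjugates)
General solution: y = e^(3x)(C₁cos(5x) + C₂sin(5x))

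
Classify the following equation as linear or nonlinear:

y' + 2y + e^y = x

Nonlinear (e^y is nonlinear in y)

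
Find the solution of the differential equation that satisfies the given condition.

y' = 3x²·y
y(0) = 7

General solution: y = Ce^(x³)
Applying IC y(0) = 7:
Particular solution: y = 7e^(x³)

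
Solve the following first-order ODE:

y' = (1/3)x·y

Separating variables and integrating:
ln|y| = x^2/6 + C

General solution: y = Ce^(x^2/6)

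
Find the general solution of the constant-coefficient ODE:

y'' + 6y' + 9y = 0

Characteristic equation: r² + 6r + 9 = 0
Factored: (r + 3)² = 0
Repeated root: r = -3
General solution: y = (C₁ + C₂x)e^(-3x)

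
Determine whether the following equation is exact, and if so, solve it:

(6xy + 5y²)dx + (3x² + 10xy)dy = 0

Verify exactness: ∂M/∂y = ∂N/∂x ✓
Find F(x,y) such that ∂F/∂x = M, ∂F/∂y = N
Solution: 3x²y + 5xy² = C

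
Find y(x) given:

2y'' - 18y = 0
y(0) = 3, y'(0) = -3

General solution: y = C₁e^(3x) + C₂e^(-3x)
Applying ICs: C₁ = 1, C₂ = 2
Particular solution: y = e^(3x) + 2e^(-3x)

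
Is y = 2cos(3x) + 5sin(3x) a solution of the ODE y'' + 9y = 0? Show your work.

Verification:
y'' = -18cos(3x) - 45sin(3x)
y'' + 9y = 0 ✓

Yes, it is a solution.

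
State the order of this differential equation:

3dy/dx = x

The order is 1 (highest derivative is of order 1).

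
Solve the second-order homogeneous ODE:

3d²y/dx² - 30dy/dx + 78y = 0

Characteristic equation: 3r² - 30r + 78 = 0
Divide by 3: r² - 10r + 26 = 0
Roots: r = 5 ± i (complex conjugates)
General solution: y = e^(5x)(C₁cos(x) + C₂sin(x))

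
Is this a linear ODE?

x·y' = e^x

Yes. Linear (y and its derivatives appear to the first power only, no products of y terms)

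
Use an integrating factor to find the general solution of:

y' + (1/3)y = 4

Using integrating factor method:

General solution: y = 12 + Ce^(-x/3)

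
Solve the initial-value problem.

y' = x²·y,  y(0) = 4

General solution: y = Ce^(x³/3)
Applying IC y(0) = 4:
Particular solution: y = 4e^(x³/3)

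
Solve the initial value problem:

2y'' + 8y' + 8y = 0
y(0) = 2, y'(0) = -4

General solution: y = (C₁ + C₂x)e^(-2x)
Repeated root r = -2
Applying ICs: C₁ = 2, C₂ = 0
Particular solution: y = 2e^(-2x)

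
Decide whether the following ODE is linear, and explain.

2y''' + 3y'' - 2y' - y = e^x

Linear (y and its derivatives appear to the first power only, no products of y terms)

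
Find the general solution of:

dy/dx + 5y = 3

Using integrating factor method:

General solution: y = 3/5 + Ce^(-5x)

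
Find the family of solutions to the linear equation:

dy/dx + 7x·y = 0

Using integrating factor method:

General solution: y = Ce^(-7x^2/2)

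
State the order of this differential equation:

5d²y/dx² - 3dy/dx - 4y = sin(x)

The order is 2 (highest derivative is of order 2).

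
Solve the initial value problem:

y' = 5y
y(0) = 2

General solution: y = Ce^(5x)
Applying IC y(0) = 2:
Particular solution: y = 2e^(5x)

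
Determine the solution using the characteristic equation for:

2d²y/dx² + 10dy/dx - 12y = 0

Characteristic equation: 2r² + 10r - 12 = 0
Divide by 2: r² + 5r - 6 = 0
Roots: r = 1, -6 (distinct real)
General solution: y = C₁e^x + C₂e^(-6x)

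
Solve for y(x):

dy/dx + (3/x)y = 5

Using integrating factor method:

General solution: y = (5/4)x + Cx^(-3)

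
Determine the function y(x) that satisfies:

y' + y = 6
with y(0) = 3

General solution: y = 6 + Ce^(-x)
Applying y(0) = 3: C = 3 - 6 = -3
Particular solution: y = 6 - 3e^(-x)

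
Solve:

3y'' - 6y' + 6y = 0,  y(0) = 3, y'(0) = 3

General solution: y = e^x(C₁cos(x) + C₂sin(x))
Complex roots r = 1 ± i
Applying ICs: C₁ = 3, C₂ = 0
Particular solution: y = e^x(3cos(x))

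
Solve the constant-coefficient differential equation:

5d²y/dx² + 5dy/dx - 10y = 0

Characteristic equation: 5r² + 5r - 10 = 0
Divide by 5: r² + r - 2 = 0
Roots: r = 1, -2 (distinct real)
General solution: y = C₁e^x + C₂e^(-2x)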